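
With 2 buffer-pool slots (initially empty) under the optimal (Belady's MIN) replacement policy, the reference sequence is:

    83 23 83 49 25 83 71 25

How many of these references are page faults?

5

83: miss, frames (83)
23: miss, frames (83 23)
83: hit
49: miss, evict 23, frames (83 49)
25: miss, evict 49, frames (83 25)
83: hit
71: miss, evict 83, frames (25 71)
25: hit
Page faults: 5.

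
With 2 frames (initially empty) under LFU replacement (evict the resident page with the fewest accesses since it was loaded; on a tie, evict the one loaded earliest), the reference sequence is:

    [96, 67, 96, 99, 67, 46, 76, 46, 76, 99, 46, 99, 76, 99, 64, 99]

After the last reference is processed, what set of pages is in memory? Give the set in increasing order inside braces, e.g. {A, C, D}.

96: miss, frames {96}
67: miss, frames {96,67}
96: hit
99: miss, evict 67, frames {96,99}
67: miss, evict 99, frames {96,67}
46: miss, evict 67, frames {96,46}
76: miss, evict 46, frames {96,76}
46: miss, evict 76, frames {96,46}
76: miss, evict 46, frames {96,76}
99: miss, evict 76, frames {96,99}
46: miss, evict 99, frames {96,46}
99: miss, evict 46, frames {96,99}
76: miss, evict 99, frames {96,76}
99: miss, evict 76, frames {96,99}
64: miss, evict 99, frames {96,64}
99: miss, evict 64, frames {96,99}

{96, 99}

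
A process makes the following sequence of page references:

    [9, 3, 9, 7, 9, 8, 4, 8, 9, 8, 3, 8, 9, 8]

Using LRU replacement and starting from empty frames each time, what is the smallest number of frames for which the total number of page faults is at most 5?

5

f=1: 14 faults
f=2: 8 faults
f=3: 6 faults
f=4: 6 faults
f=5: 5 faults
Smallest f with faults ≤ 5 is 5.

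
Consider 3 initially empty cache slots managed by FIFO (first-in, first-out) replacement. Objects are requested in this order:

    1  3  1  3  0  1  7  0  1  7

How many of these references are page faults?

5

1: fault, frames (1)
3: fault, frames (1 3)
1: hit
3: hit
0: fault, frames (1 3 0)
1: hit
7: fault, evict 1, frames (3 0 7)
0: hit
1: fault, evict 3, frames (0 7 1)
7: hit
Page faults: 5.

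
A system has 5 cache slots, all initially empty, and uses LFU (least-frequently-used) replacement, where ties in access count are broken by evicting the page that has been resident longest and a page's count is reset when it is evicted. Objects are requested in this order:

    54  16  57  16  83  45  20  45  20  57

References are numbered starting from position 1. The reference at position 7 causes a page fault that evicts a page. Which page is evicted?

54

pos 1: 54 → miss, frames (54)
pos 2: 16 → miss, frames (54 16)
pos 3: 57 → miss, frames (54 16 57)
pos 4: 16 → hit
pos 5: 83 → miss, frames (54 16 57 83)
pos 6: 45 → miss, frames (54 16 57 83 45)
pos 7: 20 → miss, evict 54, frames (16 57 83 45 20)
At position 7, page 54 is evicted.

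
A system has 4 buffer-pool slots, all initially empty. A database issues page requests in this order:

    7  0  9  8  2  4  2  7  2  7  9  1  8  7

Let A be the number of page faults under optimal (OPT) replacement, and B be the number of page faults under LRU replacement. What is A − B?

-2

Under OPT: F F F F F F . . . . . F F . → 8 faults.
Under LRU: F F F F F F . F . . F F F . → 10 faults.
A − B = 8 − 10 = -2.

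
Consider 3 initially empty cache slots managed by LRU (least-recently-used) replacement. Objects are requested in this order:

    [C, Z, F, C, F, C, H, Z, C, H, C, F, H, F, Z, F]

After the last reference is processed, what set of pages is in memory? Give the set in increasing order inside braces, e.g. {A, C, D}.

C → miss, frames [C]
Z → miss, frames [C, Z]
F → miss, frames [C, Z, F]
C → hit
F → hit
C → hit
H → miss, evict Z, frames [F, C, H]
Z → miss, evict F, frames [C, H, Z]
C → hit
H → hit
C → hit
F → miss, evict Z, frames [H, C, F]
H → hit
F → hit
Z → miss, evict C, frames [H, F, Z]
F → hit

{F, H, Z}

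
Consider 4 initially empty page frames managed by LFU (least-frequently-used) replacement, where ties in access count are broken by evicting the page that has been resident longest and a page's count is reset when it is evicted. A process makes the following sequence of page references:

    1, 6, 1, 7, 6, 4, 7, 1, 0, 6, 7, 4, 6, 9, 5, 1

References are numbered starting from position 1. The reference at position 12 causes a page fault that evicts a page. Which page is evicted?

pos 1: 1: miss, frames (1)
pos 2: 6: miss, frames (1 6)
pos 3: 1: hit
pos 4: 7: miss, frames (1 6 7)
pos 5: 6: hit
pos 6: 4: miss, frames (1 6 7 4)
pos 7: 7: hit
pos 8: 1: hit
pos 9: 0: miss, evict 4, frames (1 6 7 0)
pos 10: 6: hit
pos 11: 7: hit
pos 12: 4: miss, evict 0, frames (1 6 7 4)
At position 12, page 0 is evicted.

0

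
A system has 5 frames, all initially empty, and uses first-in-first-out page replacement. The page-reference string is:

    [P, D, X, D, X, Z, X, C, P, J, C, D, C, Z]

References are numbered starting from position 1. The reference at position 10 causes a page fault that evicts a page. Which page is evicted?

P

pos 1: P -> fault, frames {P}
pos 2: D -> fault, frames {P,D}
pos 3: X -> fault, frames {P,D,X}
pos 4: D -> hit
pos 5: X -> hit
pos 6: Z -> fault, frames {P,D,X,Z}
pos 7: X -> hit
pos 8: C -> fault, frames {P,D,X,Z,C}
pos 9: P -> hit
pos 10: J -> fault, evict P, frames {D,X,Z,C,J}
At position 10, page P is evicted.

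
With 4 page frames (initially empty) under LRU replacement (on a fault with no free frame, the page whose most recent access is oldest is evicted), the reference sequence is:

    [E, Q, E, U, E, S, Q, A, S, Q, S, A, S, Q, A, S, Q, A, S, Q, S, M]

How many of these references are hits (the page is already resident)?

E: miss, frames (E)
Q: miss, frames (E Q)
E: hit
U: miss, frames (Q E U)
E: hit
S: miss, frames (Q U E S)
Q: hit
A: miss, evict U, frames (E S Q A)
S: hit
Q: hit
S: hit
A: hit
S: hit
Q: hit
A: hit
S: hit
Q: hit
A: hit
S: hit
Q: hit
S: hit
M: miss, evict E, frames (A Q S M)
Hits: 16.

16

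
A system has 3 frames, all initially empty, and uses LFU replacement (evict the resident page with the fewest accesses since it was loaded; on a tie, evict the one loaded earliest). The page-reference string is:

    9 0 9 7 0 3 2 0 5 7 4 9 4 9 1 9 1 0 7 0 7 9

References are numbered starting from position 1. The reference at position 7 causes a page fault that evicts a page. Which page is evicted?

pos 1: 9 -> fault, frames {9}
pos 2: 0 -> fault, frames {9,0}
pos 3: 9 -> hit
pos 4: 7 -> fault, frames {9,0,7}
pos 5: 0 -> hit
pos 6: 3 -> fault, evict 7, frames {9,0,3}
pos 7: 2 -> fault, evict 3, frames {9,0,2}
At position 7, page 3 is evicted.

3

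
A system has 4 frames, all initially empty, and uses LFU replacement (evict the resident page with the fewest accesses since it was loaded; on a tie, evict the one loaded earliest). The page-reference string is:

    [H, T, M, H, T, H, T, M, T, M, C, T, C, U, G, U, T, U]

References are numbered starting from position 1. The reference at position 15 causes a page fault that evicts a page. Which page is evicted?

U

pos 1: H: fault, frames {H}
pos 2: T: fault, frames {H,T}
pos 3: M: fault, frames {H,T,M}
pos 4: H: hit
pos 5: T: hit
pos 6: H: hit
pos 7: T: hit
pos 8: M: hit
pos 9: T: hit
pos 10: M: hit
pos 11: C: fault, frames {H,T,M,C}
pos 12: T: hit
pos 13: C: hit
pos 14: U: fault, evict C, frames {H,T,M,U}
pos 15: G: fault, evict U, frames {H,T,M,G}
At position 15, page U is evicted.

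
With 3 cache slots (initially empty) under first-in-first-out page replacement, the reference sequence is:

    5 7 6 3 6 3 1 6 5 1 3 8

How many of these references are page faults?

5 -> fault, frames (5)
7 -> fault, frames (5 7)
6 -> fault, frames (5 7 6)
3 -> fault, evict 5, frames (7 6 3)
6 -> hit
3 -> hit
1 -> fault, evict 7, frames (6 3 1)
6 -> hit
5 -> fault, evict 6, frames (3 1 5)
1 -> hit
3 -> hit
8 -> fault, evict 3, frames (1 5 8)
Page faults: 7.

7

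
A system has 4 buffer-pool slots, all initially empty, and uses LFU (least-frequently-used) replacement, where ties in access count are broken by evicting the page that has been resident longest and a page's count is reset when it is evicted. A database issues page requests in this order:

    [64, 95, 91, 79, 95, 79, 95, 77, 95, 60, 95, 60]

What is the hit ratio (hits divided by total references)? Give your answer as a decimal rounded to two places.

64: fault, frames {64}
95: fault, frames {64,95}
91: fault, frames {64,95,91}
79: fault, frames {64,95,91,79}
95: hit
79: hit
95: hit
77: fault, evict 64, frames {95,91,79,77}
95: hit
60: fault, evict 91, frames {95,79,77,60}
95: hit
60: hit
Hits: 6 of 12 references → 6/12 = 0.5000.

0.50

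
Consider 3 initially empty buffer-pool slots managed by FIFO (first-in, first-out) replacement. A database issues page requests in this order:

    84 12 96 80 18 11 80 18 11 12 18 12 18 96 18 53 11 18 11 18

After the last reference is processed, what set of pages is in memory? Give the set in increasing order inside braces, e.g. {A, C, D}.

84 → fault, frames {84}
12 → fault, frames {84,12}
96 → fault, frames {84,12,96}
80 → fault, evict 84, frames {12,96,80}
18 → fault, evict 12, frames {96,80,18}
11 → fault, evict 96, frames {80,18,11}
80 → hit
18 → hit
11 → hit
12 → fault, evict 80, frames {18,11,12}
18 → hit
12 → hit
18 → hit
96 → fault, evict 18, frames {11,12,96}
18 → fault, evict 11, frames {12,96,18}
53 → fault, evict 12, frames {96,18,53}
11 → fault, evict 96, frames {18,53,11}
18 → hit
11 → hit
18 → hit

{11, 18, 53}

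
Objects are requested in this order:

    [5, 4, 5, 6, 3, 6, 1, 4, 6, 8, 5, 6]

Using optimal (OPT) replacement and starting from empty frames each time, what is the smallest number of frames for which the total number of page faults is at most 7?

3

f=1: 12 faults
f=2: 8 faults
f=3: 7 faults
f=4: 6 faults
f=5: 6 faults
f=6: 6 faults
Smallest f with faults ≤ 7 is 3.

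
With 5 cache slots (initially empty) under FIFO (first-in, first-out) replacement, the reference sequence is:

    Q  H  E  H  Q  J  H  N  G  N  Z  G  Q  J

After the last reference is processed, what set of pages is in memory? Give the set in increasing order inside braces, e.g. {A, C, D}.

{G, J, N, Q, Z}

Q → miss, frames (Q)
H → miss, frames (Q H)
E → miss, frames (Q H E)
H → hit
Q → hit
J → miss, frames (Q H E J)
H → hit
N → miss, frames (Q H E J N)
G → miss, evict Q, frames (H E J N G)
N → hit
Z → miss, evict H, frames (E J N G Z)
G → hit
Q → miss, evict E, frames (J N G Z Q)
J → hit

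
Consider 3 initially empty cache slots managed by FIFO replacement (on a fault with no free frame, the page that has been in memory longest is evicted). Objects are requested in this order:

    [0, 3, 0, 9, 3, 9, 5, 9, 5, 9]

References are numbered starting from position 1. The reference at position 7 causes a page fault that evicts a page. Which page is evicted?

pos 1: 0 → fault, frames {0}
pos 2: 3 → fault, frames {0,3}
pos 3: 0 → hit
pos 4: 9 → fault, frames {0,3,9}
pos 5: 3 → hit
pos 6: 9 → hit
pos 7: 5 → fault, evict 0, frames {3,9,5}
At position 7, page 0 is evicted.

0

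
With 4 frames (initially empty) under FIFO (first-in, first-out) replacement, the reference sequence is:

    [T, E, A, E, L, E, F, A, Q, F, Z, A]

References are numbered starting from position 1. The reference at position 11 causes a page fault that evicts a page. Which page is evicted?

A

pos 1: T: fault, frames (T)
pos 2: E: fault, frames (T E)
pos 3: A: fault, frames (T E A)
pos 4: E: hit
pos 5: L: fault, frames (T E A L)
pos 6: E: hit
pos 7: F: fault, evict T, frames (E A L F)
pos 8: A: hit
pos 9: Q: fault, evict E, frames (A L F Q)
pos 10: F: hit
pos 11: Z: fault, evict A, frames (L F Q Z)
At position 11, page A is evicted.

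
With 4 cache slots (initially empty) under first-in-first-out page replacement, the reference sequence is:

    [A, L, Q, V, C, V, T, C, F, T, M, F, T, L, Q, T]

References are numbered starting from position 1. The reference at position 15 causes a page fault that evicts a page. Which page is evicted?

pos 1: A → fault, frames [A]
pos 2: L → fault, frames [A, L]
pos 3: Q → fault, frames [A, L, Q]
pos 4: V → fault, frames [A, L, Q, V]
pos 5: C → fault, evict A, frames [L, Q, V, C]
pos 6: V → hit
pos 7: T → fault, evict L, frames [Q, V, C, T]
pos 8: C → hit
pos 9: F → fault, evict Q, frames [V, C, T, F]
pos 10: T → hit
pos 11: M → fault, evict V, frames [C, T, F, M]
pos 12: F → hit
pos 13: T → hit
pos 14: L → fault, evict C, frames [T, F, M, L]
pos 15: Q → fault, evict T, frames [F, M, L, Q]
At position 15, page T is evicted.

T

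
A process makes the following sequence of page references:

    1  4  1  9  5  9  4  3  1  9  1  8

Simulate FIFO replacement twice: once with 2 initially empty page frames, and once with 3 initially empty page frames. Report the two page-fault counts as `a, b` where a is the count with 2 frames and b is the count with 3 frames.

2 frames: F F . F F . F F F F . F → 9 faults.
3 frames: F F . F F . . F F F . F → 8 faults.
8 < 9: adding a frame reduced faults, as is typical.

9, 8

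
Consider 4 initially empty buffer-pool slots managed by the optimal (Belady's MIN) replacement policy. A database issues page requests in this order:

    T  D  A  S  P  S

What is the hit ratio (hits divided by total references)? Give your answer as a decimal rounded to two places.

0.17

T → miss, frames (T)
D → miss, frames (T D)
A → miss, frames (T D A)
S → miss, frames (T D A S)
P → miss, evict A, frames (T D S P)
S → hit
Hits: 1 of 6 references → 1/6 = 0.1667.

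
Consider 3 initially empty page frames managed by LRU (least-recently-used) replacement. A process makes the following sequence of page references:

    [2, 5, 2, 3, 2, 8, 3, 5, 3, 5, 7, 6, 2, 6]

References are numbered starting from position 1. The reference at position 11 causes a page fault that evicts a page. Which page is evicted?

pos 1: 2 → miss, frames {2}
pos 2: 5 → miss, frames {2,5}
pos 3: 2 → hit
pos 4: 3 → miss, frames {5,2,3}
pos 5: 2 → hit
pos 6: 8 → miss, evict 5, frames {3,2,8}
pos 7: 3 → hit
pos 8: 5 → miss, evict 2, frames {8,3,5}
pos 9: 3 → hit
pos 10: 5 → hit
pos 11: 7 → miss, evict 8, frames {3,5,7}
At position 11, page 8 is evicted.

8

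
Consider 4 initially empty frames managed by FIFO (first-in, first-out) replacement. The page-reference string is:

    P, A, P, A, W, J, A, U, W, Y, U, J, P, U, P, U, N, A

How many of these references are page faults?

P: miss, frames (P)
A: miss, frames (P A)
P: hit
A: hit
W: miss, frames (P A W)
J: miss, frames (P A W J)
A: hit
U: miss, evict P, frames (A W J U)
W: hit
Y: miss, evict A, frames (W J U Y)
U: hit
J: hit
P: miss, evict W, frames (J U Y P)
U: hit
P: hit
U: hit
N: miss, evict J, frames (U Y P N)
A: miss, evict U, frames (Y P N A)
Page faults: 9.

9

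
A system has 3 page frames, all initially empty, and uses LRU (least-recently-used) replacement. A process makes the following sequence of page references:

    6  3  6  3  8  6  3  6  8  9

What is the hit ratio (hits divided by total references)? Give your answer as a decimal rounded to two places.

0.60

6 → fault, frames {6}
3 → fault, frames {6,3}
6 → hit
3 → hit
8 → fault, frames {6,3,8}
6 → hit
3 → hit
6 → hit
8 → hit
9 → fault, evict 3, frames {6,8,9}
Hits: 6 of 10 references → 6/10 = 0.6000.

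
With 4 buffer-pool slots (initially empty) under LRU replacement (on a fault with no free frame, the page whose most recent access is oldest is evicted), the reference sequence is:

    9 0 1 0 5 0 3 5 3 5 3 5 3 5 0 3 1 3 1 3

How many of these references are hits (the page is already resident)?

9 -> miss, frames (9)
0 -> miss, frames (9 0)
1 -> miss, frames (9 0 1)
0 -> hit
5 -> miss, frames (9 1 0 5)
0 -> hit
3 -> miss, evict 9, frames (1 5 0 3)
5 -> hit
3 -> hit
5 -> hit
3 -> hit
5 -> hit
3 -> hit
5 -> hit
0 -> hit
3 -> hit
1 -> hit
3 -> hit
1 -> hit
3 -> hit
Hits: 15.

15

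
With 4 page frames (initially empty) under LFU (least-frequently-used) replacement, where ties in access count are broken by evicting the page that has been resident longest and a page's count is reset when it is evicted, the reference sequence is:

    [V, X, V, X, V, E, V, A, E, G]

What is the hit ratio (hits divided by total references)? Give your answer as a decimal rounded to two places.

0.50

V → miss, frames (V)
X → miss, frames (V X)
V → hit
X → hit
V → hit
E → miss, frames (V X E)
V → hit
A → miss, frames (V X E A)
E → hit
G → miss, evict A, frames (V X E G)
Hits: 5 of 10 references → 5/10 = 0.5000.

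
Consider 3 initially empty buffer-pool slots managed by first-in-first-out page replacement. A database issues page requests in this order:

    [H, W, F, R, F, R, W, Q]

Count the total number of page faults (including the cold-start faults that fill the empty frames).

5

H: miss, frames [H]
W: miss, frames [H, W]
F: miss, frames [H, W, F]
R: miss, evict H, frames [W, F, R]
F: hit
R: hit
W: hit
Q: miss, evict W, frames [F, R, Q]
Page faults: 5.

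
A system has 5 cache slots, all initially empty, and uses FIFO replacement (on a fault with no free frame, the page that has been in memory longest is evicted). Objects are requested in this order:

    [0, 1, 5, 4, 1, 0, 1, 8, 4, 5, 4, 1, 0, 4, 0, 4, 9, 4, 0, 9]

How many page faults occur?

7

0: miss, frames [0]
1: miss, frames [0, 1]
5: miss, frames [0, 1, 5]
4: miss, frames [0, 1, 5, 4]
1: hit
0: hit
1: hit
8: miss, frames [0, 1, 5, 4, 8]
4: hit
5: hit
4: hit
1: hit
0: hit
4: hit
0: hit
4: hit
9: miss, evict 0, frames [1, 5, 4, 8, 9]
4: hit
0: miss, evict 1, frames [5, 4, 8, 9, 0]
9: hit
Page faults: 7.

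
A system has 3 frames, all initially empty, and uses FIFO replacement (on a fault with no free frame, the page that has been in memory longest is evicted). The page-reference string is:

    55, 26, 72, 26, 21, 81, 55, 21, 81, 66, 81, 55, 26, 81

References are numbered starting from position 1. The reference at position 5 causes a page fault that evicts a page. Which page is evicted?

pos 1: 55 → miss, frames [55]
pos 2: 26 → miss, frames [55, 26]
pos 3: 72 → miss, frames [55, 26, 72]
pos 4: 26 → hit
pos 5: 21 → miss, evict 55, frames [26, 72, 21]
At position 5, page 55 is evicted.

55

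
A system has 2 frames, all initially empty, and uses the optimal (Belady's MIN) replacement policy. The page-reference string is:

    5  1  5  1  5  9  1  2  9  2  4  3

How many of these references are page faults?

5 -> fault, frames [5]
1 -> fault, frames [5, 1]
5 -> hit
1 -> hit
5 -> hit
9 -> fault, evict 5, frames [1, 9]
1 -> hit
2 -> fault, evict 1, frames [9, 2]
9 -> hit
2 -> hit
4 -> fault, evict 2, frames [9, 4]
3 -> fault, evict 4, frames [9, 3]
Page faults: 6.

6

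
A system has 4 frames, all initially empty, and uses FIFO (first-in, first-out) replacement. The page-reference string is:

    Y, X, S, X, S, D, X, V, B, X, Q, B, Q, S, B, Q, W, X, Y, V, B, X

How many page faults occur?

Y -> miss, frames [Y]
X -> miss, frames [Y, X]
S -> miss, frames [Y, X, S]
X -> hit
S -> hit
D -> miss, frames [Y, X, S, D]
X -> hit
V -> miss, evict Y, frames [X, S, D, V]
B -> miss, evict X, frames [S, D, V, B]
X -> miss, evict S, frames [D, V, B, X]
Q -> miss, evict D, frames [V, B, X, Q]
B -> hit
Q -> hit
S -> miss, evict V, frames [B, X, Q, S]
B -> hit
Q -> hit
W -> miss, evict B, frames [X, Q, S, W]
X -> hit
Y -> miss, evict X, frames [Q, S, W, Y]
V -> miss, evict Q, frames [S, W, Y, V]
B -> miss, evict S, frames [W, Y, V, B]
X -> miss, evict W, frames [Y, V, B, X]
Page faults: 14.

14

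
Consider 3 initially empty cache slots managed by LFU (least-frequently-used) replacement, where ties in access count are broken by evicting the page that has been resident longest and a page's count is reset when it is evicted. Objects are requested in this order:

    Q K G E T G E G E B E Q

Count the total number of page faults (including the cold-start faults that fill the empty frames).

7

Q: miss, frames {Q}
K: miss, frames {Q,K}
G: miss, frames {Q,K,G}
E: miss, evict Q, frames {K,G,E}
T: miss, evict K, frames {G,E,T}
G: hit
E: hit
G: hit
E: hit
B: miss, evict T, frames {G,E,B}
E: hit
Q: miss, evict B, frames {G,E,Q}
Page faults: 7.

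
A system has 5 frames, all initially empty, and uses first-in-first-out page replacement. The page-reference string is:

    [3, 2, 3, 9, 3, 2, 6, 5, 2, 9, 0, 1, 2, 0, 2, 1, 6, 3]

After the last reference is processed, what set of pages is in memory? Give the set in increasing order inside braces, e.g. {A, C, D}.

3: miss, frames {3}
2: miss, frames {3,2}
3: hit
9: miss, frames {3,2,9}
3: hit
2: hit
6: miss, frames {3,2,9,6}
5: miss, frames {3,2,9,6,5}
2: hit
9: hit
0: miss, evict 3, frames {2,9,6,5,0}
1: miss, evict 2, frames {9,6,5,0,1}
2: miss, evict 9, frames {6,5,0,1,2}
0: hit
2: hit
1: hit
6: hit
3: miss, evict 6, frames {5,0,1,2,3}

{0, 1, 2, 3, 5}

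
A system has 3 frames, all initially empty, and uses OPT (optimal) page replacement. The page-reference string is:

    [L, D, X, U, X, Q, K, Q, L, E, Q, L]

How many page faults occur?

7

L → fault, frames (L)
D → fault, frames (L D)
X → fault, frames (L D X)
U → fault, evict D, frames (L X U)
X → hit
Q → fault, evict U, frames (L X Q)
K → fault, evict X, frames (L Q K)
Q → hit
L → hit
E → fault, evict K, frames (L Q E)
Q → hit
L → hit
Page faults: 7.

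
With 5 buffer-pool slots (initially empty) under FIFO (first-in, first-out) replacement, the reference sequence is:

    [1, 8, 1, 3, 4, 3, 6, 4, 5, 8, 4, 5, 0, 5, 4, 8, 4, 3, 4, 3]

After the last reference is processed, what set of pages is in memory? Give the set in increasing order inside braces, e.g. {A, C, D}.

1 -> fault, frames {1}
8 -> fault, frames {1,8}
1 -> hit
3 -> fault, frames {1,8,3}
4 -> fault, frames {1,8,3,4}
3 -> hit
6 -> fault, frames {1,8,3,4,6}
4 -> hit
5 -> fault, evict 1, frames {8,3,4,6,5}
8 -> hit
4 -> hit
5 -> hit
0 -> fault, evict 8, frames {3,4,6,5,0}
5 -> hit
4 -> hit
8 -> fault, evict 3, frames {4,6,5,0,8}
4 -> hit
3 -> fault, evict 4, frames {6,5,0,8,3}
4 -> fault, evict 6, frames {5,0,8,3,4}
3 -> hit

{0, 3, 4, 5, 8}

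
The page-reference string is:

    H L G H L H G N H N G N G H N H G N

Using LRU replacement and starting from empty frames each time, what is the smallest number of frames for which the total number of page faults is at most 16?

2

f=1: 18 faults
f=2: 13 faults
f=3: 4 faults
f=4: 4 faults
Smallest f with faults ≤ 16 is 2.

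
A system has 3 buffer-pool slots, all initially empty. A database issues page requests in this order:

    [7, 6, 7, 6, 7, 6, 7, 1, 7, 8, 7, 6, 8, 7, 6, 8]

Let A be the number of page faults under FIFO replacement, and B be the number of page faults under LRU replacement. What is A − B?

Under FIFO: F F . . . . . F . F F F . . . . → 6 faults.
Under LRU: F F . . . . . F . F . F . . . . → 5 faults.
A − B = 6 − 5 = 1.

1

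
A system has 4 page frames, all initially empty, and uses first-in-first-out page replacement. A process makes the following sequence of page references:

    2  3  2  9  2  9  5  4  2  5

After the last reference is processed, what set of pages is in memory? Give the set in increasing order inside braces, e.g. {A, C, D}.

2: fault, frames {2}
3: fault, frames {2,3}
2: hit
9: fault, frames {2,3,9}
2: hit
9: hit
5: fault, frames {2,3,9,5}
4: fault, evict 2, frames {3,9,5,4}
2: fault, evict 3, frames {9,5,4,2}
5: hit

{2, 4, 5, 9}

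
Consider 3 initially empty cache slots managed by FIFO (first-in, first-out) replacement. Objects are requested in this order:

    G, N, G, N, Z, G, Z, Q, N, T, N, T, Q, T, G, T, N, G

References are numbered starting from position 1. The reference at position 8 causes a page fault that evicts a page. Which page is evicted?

G

pos 1: G -> miss, frames (G)
pos 2: N -> miss, frames (G N)
pos 3: G -> hit
pos 4: N -> hit
pos 5: Z -> miss, frames (G N Z)
pos 6: G -> hit
pos 7: Z -> hit
pos 8: Q -> miss, evict G, frames (N Z Q)
At position 8, page G is evicted.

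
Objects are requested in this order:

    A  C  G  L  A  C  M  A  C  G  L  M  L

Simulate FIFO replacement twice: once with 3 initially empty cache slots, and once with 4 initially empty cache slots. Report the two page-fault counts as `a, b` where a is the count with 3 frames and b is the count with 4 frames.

3 frames: F F F F F F F . . F F . . → 9 faults.
4 frames: F F F F . . F F F F F F . → 10 faults.
10 > 9: adding a frame increased faults — Belady's anomaly.

9, 10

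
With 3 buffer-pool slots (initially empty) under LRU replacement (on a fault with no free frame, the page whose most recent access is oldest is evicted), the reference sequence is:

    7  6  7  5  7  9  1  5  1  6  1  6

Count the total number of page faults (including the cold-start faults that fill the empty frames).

7 → fault, frames {7}
6 → fault, frames {7,6}
7 → hit
5 → fault, frames {6,7,5}
7 → hit
9 → fault, evict 6, frames {5,7,9}
1 → fault, evict 5, frames {7,9,1}
5 → fault, evict 7, frames {9,1,5}
1 → hit
6 → fault, evict 9, frames {5,1,6}
1 → hit
6 → hit
Page faults: 7.

7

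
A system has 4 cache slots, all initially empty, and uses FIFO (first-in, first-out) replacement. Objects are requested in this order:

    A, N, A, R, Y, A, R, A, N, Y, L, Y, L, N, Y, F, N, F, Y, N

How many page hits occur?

A: miss, frames {A}
N: miss, frames {A,N}
A: hit
R: miss, frames {A,N,R}
Y: miss, frames {A,N,R,Y}
A: hit
R: hit
A: hit
N: hit
Y: hit
L: miss, evict A, frames {N,R,Y,L}
Y: hit
L: hit
N: hit
Y: hit
F: miss, evict N, frames {R,Y,L,F}
N: miss, evict R, frames {Y,L,F,N}
F: hit
Y: hit
N: hit
Hits: 13.

13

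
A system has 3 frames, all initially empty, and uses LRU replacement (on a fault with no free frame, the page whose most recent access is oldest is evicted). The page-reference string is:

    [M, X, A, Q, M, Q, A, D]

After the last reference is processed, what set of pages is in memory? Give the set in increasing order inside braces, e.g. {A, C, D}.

M → fault, frames {M}
X → fault, frames {M,X}
A → fault, frames {M,X,A}
Q → fault, evict M, frames {X,A,Q}
M → fault, evict X, frames {A,Q,M}
Q → hit
A → hit
D → fault, evict M, frames {Q,A,D}

{A, D, Q}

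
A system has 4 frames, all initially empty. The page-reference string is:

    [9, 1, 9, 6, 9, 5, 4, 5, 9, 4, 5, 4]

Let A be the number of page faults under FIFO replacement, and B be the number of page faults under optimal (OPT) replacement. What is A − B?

Under FIFO: F F . F . F F . F . . . → 6 faults.
Under OPT: F F . F . F F . . . . . → 5 faults.
A − B = 6 − 5 = 1.

1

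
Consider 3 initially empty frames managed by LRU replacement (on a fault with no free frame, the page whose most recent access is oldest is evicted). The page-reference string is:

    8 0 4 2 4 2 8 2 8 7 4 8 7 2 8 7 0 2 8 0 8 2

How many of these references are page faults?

8: miss, frames [8]
0: miss, frames [8, 0]
4: miss, frames [8, 0, 4]
2: miss, evict 8, frames [0, 4, 2]
4: hit
2: hit
8: miss, evict 0, frames [4, 2, 8]
2: hit
8: hit
7: miss, evict 4, frames [2, 8, 7]
4: miss, evict 2, frames [8, 7, 4]
8: hit
7: hit
2: miss, evict 4, frames [8, 7, 2]
8: hit
7: hit
0: miss, evict 2, frames [8, 7, 0]
2: miss, evict 8, frames [7, 0, 2]
8: miss, evict 7, frames [0, 2, 8]
0: hit
8: hit
2: hit
Page faults: 11.

11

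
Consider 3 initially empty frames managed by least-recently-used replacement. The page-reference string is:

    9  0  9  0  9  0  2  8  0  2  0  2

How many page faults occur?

9: fault, frames (9)
0: fault, frames (9 0)
9: hit
0: hit
9: hit
0: hit
2: fault, frames (9 0 2)
8: fault, evict 9, frames (0 2 8)
0: hit
2: hit
0: hit
2: hit
Page faults: 4.

4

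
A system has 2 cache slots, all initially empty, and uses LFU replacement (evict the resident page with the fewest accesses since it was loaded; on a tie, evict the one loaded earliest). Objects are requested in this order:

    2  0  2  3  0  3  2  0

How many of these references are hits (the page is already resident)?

2: miss, frames (2)
0: miss, frames (2 0)
2: hit
3: miss, evict 0, frames (2 3)
0: miss, evict 3, frames (2 0)
3: miss, evict 0, frames (2 3)
2: hit
0: miss, evict 3, frames (2 0)
Hits: 2.

2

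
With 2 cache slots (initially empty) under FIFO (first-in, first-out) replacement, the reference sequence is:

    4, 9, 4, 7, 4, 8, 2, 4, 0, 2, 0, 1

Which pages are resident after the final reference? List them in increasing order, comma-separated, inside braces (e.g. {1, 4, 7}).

4 → miss, frames (4)
9 → miss, frames (4 9)
4 → hit
7 → miss, evict 4, frames (9 7)
4 → miss, evict 9, frames (7 4)
8 → miss, evict 7, frames (4 8)
2 → miss, evict 4, frames (8 2)
4 → miss, evict 8, frames (2 4)
0 → miss, evict 2, frames (4 0)
2 → miss, evict 4, frames (0 2)
0 → hit
1 → miss, evict 0, frames (2 1)

{1, 2}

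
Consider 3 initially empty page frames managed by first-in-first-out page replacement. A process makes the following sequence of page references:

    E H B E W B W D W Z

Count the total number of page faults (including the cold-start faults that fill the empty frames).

6

E → miss, frames {E}
H → miss, frames {E,H}
B → miss, frames {E,H,B}
E → hit
W → miss, evict E, frames {H,B,W}
B → hit
W → hit
D → miss, evict H, frames {B,W,D}
W → hit
Z → miss, evict B, frames {W,D,Z}
Page faults: 6.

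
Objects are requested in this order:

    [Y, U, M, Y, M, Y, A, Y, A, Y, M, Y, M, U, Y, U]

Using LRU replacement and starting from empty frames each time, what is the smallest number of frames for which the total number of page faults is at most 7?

f=1: 16 faults
f=2: 8 faults
f=3: 5 faults
f=4: 4 faults
Smallest f with faults ≤ 7 is 3.

3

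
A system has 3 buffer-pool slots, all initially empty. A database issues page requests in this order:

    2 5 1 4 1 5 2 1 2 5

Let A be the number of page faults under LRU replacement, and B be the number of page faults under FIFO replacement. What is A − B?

-1

Under LRU: F F F F . . F . . . → 5 faults.
Under FIFO: F F F F . . F . . F → 6 faults.
A − B = 5 − 6 = -1.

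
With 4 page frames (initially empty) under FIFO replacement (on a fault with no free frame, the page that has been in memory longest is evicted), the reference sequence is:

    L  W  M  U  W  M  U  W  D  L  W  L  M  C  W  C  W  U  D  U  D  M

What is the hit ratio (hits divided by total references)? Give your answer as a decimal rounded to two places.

0.50

L → fault, frames (L)
W → fault, frames (L W)
M → fault, frames (L W M)
U → fault, frames (L W M U)
W → hit
M → hit
U → hit
W → hit
D → fault, evict L, frames (W M U D)
L → fault, evict W, frames (M U D L)
W → fault, evict M, frames (U D L W)
L → hit
M → fault, evict U, frames (D L W M)
C → fault, evict D, frames (L W M C)
W → hit
C → hit
W → hit
U → fault, evict L, frames (W M C U)
D → fault, evict W, frames (M C U D)
U → hit
D → hit
M → hit
Hits: 11 of 22 references → 11/22 = 0.5000.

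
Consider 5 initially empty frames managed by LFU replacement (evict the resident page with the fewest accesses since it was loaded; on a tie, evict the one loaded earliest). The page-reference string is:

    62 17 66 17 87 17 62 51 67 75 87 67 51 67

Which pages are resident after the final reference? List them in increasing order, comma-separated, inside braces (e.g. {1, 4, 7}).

{17, 51, 62, 67, 87}

62 → fault, frames (62)
17 → fault, frames (62 17)
66 → fault, frames (62 17 66)
17 → hit
87 → fault, frames (62 17 66 87)
17 → hit
62 → hit
51 → fault, frames (62 17 66 87 51)
67 → fault, evict 66, frames (62 17 87 51 67)
75 → fault, evict 87, frames (62 17 51 67 75)
87 → fault, evict 51, frames (62 17 67 75 87)
67 → hit
51 → fault, evict 75, frames (62 17 67 87 51)
67 → hit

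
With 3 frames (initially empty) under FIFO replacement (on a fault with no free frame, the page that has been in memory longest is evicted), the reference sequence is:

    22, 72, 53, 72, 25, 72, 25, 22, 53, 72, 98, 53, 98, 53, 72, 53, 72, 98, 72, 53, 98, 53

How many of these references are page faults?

8

22: fault, frames [22]
72: fault, frames [22, 72]
53: fault, frames [22, 72, 53]
72: hit
25: fault, evict 22, frames [72, 53, 25]
72: hit
25: hit
22: fault, evict 72, frames [53, 25, 22]
53: hit
72: fault, evict 53, frames [25, 22, 72]
98: fault, evict 25, frames [22, 72, 98]
53: fault, evict 22, frames [72, 98, 53]
98: hit
53: hit
72: hit
53: hit
72: hit
98: hit
72: hit
53: hit
98: hit
53: hit
Page faults: 8.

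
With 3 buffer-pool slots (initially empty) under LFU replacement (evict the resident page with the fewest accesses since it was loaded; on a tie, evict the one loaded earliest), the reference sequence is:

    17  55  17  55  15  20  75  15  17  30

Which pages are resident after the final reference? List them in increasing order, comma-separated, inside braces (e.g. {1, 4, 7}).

17 → fault, frames {17}
55 → fault, frames {17,55}
17 → hit
55 → hit
15 → fault, frames {17,55,15}
20 → fault, evict 15, frames {17,55,20}
75 → fault, evict 20, frames {17,55,75}
15 → fault, evict 75, frames {17,55,15}
17 → hit
30 → fault, evict 15, frames {17,55,30}

{17, 30, 55}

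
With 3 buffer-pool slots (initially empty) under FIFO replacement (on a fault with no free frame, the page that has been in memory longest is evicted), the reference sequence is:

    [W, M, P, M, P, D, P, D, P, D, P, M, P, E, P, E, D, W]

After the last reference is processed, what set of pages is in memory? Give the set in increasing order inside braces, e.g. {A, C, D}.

W: miss, frames {W}
M: miss, frames {W,M}
P: miss, frames {W,M,P}
M: hit
P: hit
D: miss, evict W, frames {M,P,D}
P: hit
D: hit
P: hit
D: hit
P: hit
M: hit
P: hit
E: miss, evict M, frames {P,D,E}
P: hit
E: hit
D: hit
W: miss, evict P, frames {D,E,W}

{D, E, W}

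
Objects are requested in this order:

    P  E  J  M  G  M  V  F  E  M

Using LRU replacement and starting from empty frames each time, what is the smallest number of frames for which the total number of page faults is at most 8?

4

f=1: 10 faults
f=2: 9 faults
f=3: 9 faults
f=4: 8 faults
f=5: 8 faults
f=6: 7 faults
f=7: 7 faults
Smallest f with faults ≤ 8 is 4.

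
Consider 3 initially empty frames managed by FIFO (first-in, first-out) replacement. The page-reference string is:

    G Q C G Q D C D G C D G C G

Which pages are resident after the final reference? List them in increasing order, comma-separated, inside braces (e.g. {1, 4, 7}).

G -> miss, frames (G)
Q -> miss, frames (G Q)
C -> miss, frames (G Q C)
G -> hit
Q -> hit
D -> miss, evict G, frames (Q C D)
C -> hit
D -> hit
G -> miss, evict Q, frames (C D G)
C -> hit
D -> hit
G -> hit
C -> hit
G -> hit

{C, D, G}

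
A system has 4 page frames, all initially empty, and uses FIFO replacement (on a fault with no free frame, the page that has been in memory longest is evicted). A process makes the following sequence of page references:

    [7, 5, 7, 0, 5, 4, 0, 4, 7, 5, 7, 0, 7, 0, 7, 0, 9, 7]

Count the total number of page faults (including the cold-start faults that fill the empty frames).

7 -> fault, frames (7)
5 -> fault, frames (7 5)
7 -> hit
0 -> fault, frames (7 5 0)
5 -> hit
4 -> fault, frames (7 5 0 4)
0 -> hit
4 -> hit
7 -> hit
5 -> hit
7 -> hit
0 -> hit
7 -> hit
0 -> hit
7 -> hit
0 -> hit
9 -> fault, evict 7, frames (5 0 4 9)
7 -> fault, evict 5, frames (0 4 9 7)
Page faults: 6.

6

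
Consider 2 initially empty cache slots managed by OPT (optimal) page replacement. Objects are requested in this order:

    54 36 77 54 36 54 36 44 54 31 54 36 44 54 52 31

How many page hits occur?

6

54 → fault, frames {54}
36 → fault, frames {54,36}
77 → fault, evict 36, frames {54,77}
54 → hit
36 → fault, evict 77, frames {54,36}
54 → hit
36 → hit
44 → fault, evict 36, frames {54,44}
54 → hit
31 → fault, evict 44, frames {54,31}
54 → hit
36 → fault, evict 31, frames {54,36}
44 → fault, evict 36, frames {54,44}
54 → hit
52 → fault, evict 44, frames {54,52}
31 → fault, evict 52, frames {54,31}
Hits: 6.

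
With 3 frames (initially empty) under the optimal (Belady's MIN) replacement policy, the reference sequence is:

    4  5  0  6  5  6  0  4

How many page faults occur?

4: fault, frames (4)
5: fault, frames (4 5)
0: fault, frames (4 5 0)
6: fault, evict 4, frames (5 0 6)
5: hit
6: hit
0: hit
4: fault, evict 6, frames (5 0 4)
Page faults: 5.

5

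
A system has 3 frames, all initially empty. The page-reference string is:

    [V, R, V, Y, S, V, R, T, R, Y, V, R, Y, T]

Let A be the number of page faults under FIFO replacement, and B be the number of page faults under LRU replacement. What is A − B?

Under FIFO: F F . F F F F F . F F F . F → 11 faults.
Under LRU: F F . F F . F F . F F . . F → 9 faults.
A − B = 11 − 9 = 2.

2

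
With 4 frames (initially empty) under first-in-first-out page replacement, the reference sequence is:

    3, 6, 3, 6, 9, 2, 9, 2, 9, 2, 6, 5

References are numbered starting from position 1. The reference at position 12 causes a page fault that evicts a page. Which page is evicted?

3

pos 1: 3 → miss, frames (3)
pos 2: 6 → miss, frames (3 6)
pos 3: 3 → hit
pos 4: 6 → hit
pos 5: 9 → miss, frames (3 6 9)
pos 6: 2 → miss, frames (3 6 9 2)
pos 7: 9 → hit
pos 8: 2 → hit
pos 9: 9 → hit
pos 10: 2 → hit
pos 11: 6 → hit
pos 12: 5 → miss, evict 3, frames (6 9 2 5)
At position 12, page 3 is evicted.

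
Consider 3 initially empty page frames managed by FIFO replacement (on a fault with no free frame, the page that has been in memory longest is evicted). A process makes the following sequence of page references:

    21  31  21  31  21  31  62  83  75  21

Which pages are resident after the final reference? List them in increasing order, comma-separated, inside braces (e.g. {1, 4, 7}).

{21, 75, 83}

21 -> fault, frames (21)
31 -> fault, frames (21 31)
21 -> hit
31 -> hit
21 -> hit
31 -> hit
62 -> fault, frames (21 31 62)
83 -> fault, evict 21, frames (31 62 83)
75 -> fault, evict 31, frames (62 83 75)
21 -> fault, evict 62, frames (83 75 21)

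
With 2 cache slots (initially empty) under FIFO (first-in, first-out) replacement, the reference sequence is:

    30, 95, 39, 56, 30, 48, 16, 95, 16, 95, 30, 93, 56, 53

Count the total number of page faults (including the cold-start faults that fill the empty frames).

30: fault, frames (30)
95: fault, frames (30 95)
39: fault, evict 30, frames (95 39)
56: fault, evict 95, frames (39 56)
30: fault, evict 39, frames (56 30)
48: fault, evict 56, frames (30 48)
16: fault, evict 30, frames (48 16)
95: fault, evict 48, frames (16 95)
16: hit
95: hit
30: fault, evict 16, frames (95 30)
93: fault, evict 95, frames (30 93)
56: fault, evict 30, frames (93 56)
53: fault, evict 93, frames (56 53)
Page faults: 12.

12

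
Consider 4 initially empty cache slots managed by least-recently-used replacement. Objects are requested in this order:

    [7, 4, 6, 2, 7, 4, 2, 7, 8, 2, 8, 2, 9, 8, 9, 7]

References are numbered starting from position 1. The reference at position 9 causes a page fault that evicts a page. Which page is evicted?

6

pos 1: 7 -> miss, frames (7)
pos 2: 4 -> miss, frames (7 4)
pos 3: 6 -> miss, frames (7 4 6)
pos 4: 2 -> miss, frames (7 4 6 2)
pos 5: 7 -> hit
pos 6: 4 -> hit
pos 7: 2 -> hit
pos 8: 7 -> hit
pos 9: 8 -> miss, evict 6, frames (4 2 7 8)
At position 9, page 6 is evicted.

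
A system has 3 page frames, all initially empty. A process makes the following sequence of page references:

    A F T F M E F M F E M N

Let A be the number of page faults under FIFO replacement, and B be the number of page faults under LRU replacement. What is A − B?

1

Under FIFO: F F F . F F F . . . . F → 7 faults.
Under LRU: F F F . F F . . . . . F → 6 faults.
A − B = 7 − 6 = 1.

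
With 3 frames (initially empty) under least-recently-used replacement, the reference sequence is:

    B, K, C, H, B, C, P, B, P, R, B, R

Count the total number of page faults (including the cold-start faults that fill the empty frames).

7

B -> miss, frames {B}
K -> miss, frames {B,K}
C -> miss, frames {B,K,C}
H -> miss, evict B, frames {K,C,H}
B -> miss, evict K, frames {C,H,B}
C -> hit
P -> miss, evict H, frames {B,C,P}
B -> hit
P -> hit
R -> miss, evict C, frames {B,P,R}
B -> hit
R -> hit
Page faults: 7.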